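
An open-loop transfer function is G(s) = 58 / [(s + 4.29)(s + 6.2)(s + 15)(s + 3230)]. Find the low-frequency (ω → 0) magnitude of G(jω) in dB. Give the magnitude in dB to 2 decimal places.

-86.93 dB

G(0) = 58 / (4.29 × 6.2 × 15 × 3230) = 4.5008e-05
20 log₁₀(4.5008e-05) = -86.934 dB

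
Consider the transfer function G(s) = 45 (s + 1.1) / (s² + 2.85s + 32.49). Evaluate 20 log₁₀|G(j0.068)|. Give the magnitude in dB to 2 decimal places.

3.67 dB

|j0.068 + 1.1| = √(0.068² + 1.1²) = 1.102
|(j0.068)² + 2.85(j0.068) + 32.49| = |32.485 + j0.1938| = 32.49
|G(j0.068)| = 45 × 1.102 / 32.49 = 1.5266
20 log₁₀(1.5266) = 3.675 dB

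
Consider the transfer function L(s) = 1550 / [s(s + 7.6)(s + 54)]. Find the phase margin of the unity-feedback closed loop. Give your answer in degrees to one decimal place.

62.0°

Gain crossover: |L(jω)| = 1 at ω ≈ 3.43 rad/sec.
∠L(j3.43) = −90° − arctan(3.43/7.6) − arctan(3.43/54) ≈ -117.96°
PM = 180° + (-117.96°) = 62.04°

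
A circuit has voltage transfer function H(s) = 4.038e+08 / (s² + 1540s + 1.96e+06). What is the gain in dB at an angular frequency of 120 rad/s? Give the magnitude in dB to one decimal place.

46.3 dB

|(j120)² + 1540(j120) + 1.96e+06| = |1.9456e+06 + j1.848e+05| = 1.954e+06
|H(j120)| = 4.038e+08 / 1.954e+06 = 206.62
20 log₁₀(206.62) = 46.30 dB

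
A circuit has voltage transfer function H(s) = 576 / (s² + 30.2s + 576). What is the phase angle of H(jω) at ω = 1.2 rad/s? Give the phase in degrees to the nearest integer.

-4 deg

∠[(j1.2)² + 30.2(j1.2) + 576] = ∠[574.56 + j36.24] = 3.61°
∠H(j1.2) = −3.61° = -3.61°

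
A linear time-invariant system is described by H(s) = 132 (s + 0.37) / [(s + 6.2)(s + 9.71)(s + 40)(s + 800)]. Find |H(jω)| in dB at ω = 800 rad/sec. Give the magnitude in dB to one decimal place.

-134.8 dB

|j800 + 0.37| = √(800² + 0.37²) = 800
|j800 + 6.2| = √(800² + 6.2²) = 800
|j800 + 9.71| = √(800² + 9.71²) = 800.1
|j800 + 40| = √(800² + 40²) = 801
|j800 + 800| = √(800² + 800²) = 1131
|H(j800)| = 132 × 800 / (800 × 800.1 × 801 × 1131) = 1.8205e-07
20 log₁₀(1.8205e-07) = -134.80 dB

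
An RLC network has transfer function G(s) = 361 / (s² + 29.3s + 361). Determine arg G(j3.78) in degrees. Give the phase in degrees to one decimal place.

-17.7°

∠[(j3.78)² + 29.3(j3.78) + 361] = ∠[346.71 + j110.75] = 17.72°
∠G(j3.78) = −17.72° = -17.72°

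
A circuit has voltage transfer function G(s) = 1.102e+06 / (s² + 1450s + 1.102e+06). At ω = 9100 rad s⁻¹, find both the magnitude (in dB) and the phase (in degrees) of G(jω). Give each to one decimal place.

|G| = -37.5 dB, ∠G = -170.8°

|(j9100)² + 1450(j9100) + 1.102e+06| = |-8.1708e+07 + j1.3195e+07| = 8.277e+07
|G(j9100)| = 1.102e+06 / 8.277e+07 = 0.013315
20 log₁₀(0.013315) = -37.51 dB
∠[(j9100)² + 1450(j9100) + 1.102e+06] = ∠[-8.1708e+07 + j1.3195e+07] = 170.83°
∠G(j9100) = −170.83° = -170.83°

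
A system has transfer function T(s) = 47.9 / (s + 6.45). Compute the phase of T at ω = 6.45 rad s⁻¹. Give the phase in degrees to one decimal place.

∠(j6.45 + 6.45) = arctan(6.45/6.45) = 45.00°
∠T(j6.45) = −45.00° = -45.00°

-45.0°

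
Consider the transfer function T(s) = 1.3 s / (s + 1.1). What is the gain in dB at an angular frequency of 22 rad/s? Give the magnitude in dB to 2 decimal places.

|j22| = 22
|j22 + 1.1| = √(22² + 1.1²) = 22.03
|T(j22)| = 1.3 × 22 / 22.03 = 1.2984
20 log₁₀(1.2984) = 2.268 dB

2.27 dB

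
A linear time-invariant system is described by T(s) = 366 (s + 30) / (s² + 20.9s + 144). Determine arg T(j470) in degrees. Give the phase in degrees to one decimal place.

∠(j470 + 30) = arctan(470/30) = 86.35°
∠[(j470)² + 20.9(j470) + 144] = ∠[-2.2076e+05 + j9823] = 177.45°
∠T(j470) = 86.35° − 177.45° = -91.10°

-91.1°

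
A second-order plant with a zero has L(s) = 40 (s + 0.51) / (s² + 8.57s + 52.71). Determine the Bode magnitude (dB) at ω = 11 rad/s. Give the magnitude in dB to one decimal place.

|j11 + 0.51| = √(11² + 0.51²) = 11.01
|(j11)² + 8.57(j11) + 52.71| = |-68.29 + j94.27| = 116.4
|L(j11)| = 40 × 11.01 / 116.4 = 3.7839
20 log₁₀(3.7839) = 11.56 dB

11.6 dB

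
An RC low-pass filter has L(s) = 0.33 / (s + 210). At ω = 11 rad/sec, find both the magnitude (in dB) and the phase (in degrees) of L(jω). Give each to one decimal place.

|L| = -56.1 dB, ∠L = -3.0 deg

|j11 + 210| = √(11² + 210²) = 210.3
|L(j11)| = 0.33 / 210.3 = 0.0015693
20 log₁₀(0.0015693) = -56.09 dB
∠(j11 + 210) = arctan(11/210) = 3.00°
∠L(j11) = −3.00° = -3.00°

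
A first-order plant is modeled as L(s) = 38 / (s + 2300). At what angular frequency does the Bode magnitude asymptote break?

2300 rad s⁻¹

The single real pole at s = −2300 gives a corner at ω = 2300 rad s⁻¹.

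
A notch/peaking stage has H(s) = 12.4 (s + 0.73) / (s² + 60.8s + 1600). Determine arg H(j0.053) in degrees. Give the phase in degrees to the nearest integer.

∠(j0.053 + 0.73) = arctan(0.053/0.73) = 4.15°
∠[(j0.053)² + 60.8(j0.053) + 1600] = ∠[1600 + j3.2224] = 0.12°
∠H(j0.053) = 4.15° − 0.12° = 4.04°

4 deg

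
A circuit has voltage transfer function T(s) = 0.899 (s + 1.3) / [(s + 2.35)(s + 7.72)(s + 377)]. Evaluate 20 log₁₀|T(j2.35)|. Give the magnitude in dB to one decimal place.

-72.4 dB

|j2.35 + 1.3| = √(2.35² + 1.3²) = 2.686
|j2.35 + 2.35| = √(2.35² + 2.35²) = 3.323
|j2.35 + 7.72| = √(2.35² + 7.72²) = 8.07
|j2.35 + 377| = √(2.35² + 377²) = 377
|T(j2.35)| = 0.899 × 2.686 / (3.323 × 8.07 × 377) = 0.00023879
20 log₁₀(0.00023879) = -72.44 dB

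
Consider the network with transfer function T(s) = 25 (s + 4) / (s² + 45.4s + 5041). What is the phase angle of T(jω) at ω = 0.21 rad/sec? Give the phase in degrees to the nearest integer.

∠(j0.21 + 4) = arctan(0.21/4) = 3.01°
∠[(j0.21)² + 45.4(j0.21) + 5041] = ∠[5041 + j9.534] = 0.11°
∠T(j0.21) = 3.01° − 0.11° = 2.90°

3 deg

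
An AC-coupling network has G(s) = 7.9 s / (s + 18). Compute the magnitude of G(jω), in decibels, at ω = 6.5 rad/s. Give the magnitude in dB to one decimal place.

|j6.5| = 6.5
|j6.5 + 18| = √(6.5² + 18²) = 19.14
|G(j6.5)| = 7.9 × 6.5 / 19.14 = 2.6832
20 log₁₀(2.6832) = 8.57 dB

8.6 dB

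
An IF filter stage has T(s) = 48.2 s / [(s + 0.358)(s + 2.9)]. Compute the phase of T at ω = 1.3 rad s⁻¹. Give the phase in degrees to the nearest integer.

∠(j1.3) = 90.00°
∠(j1.3 + 0.358) = arctan(1.3/0.358) = 74.60°
∠(j1.3 + 2.9) = arctan(1.3/2.9) = 24.15°
∠T(j1.3) = 90.00° − (74.60° + 24.15°) = -8.75°

-9 deg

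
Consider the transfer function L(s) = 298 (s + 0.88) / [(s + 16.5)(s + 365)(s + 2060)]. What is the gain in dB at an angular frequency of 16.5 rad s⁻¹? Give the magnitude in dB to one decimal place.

|j16.5 + 0.88| = √(16.5² + 0.88²) = 16.52
|j16.5 + 16.5| = √(16.5² + 16.5²) = 23.33
|j16.5 + 365| = √(16.5² + 365²) = 365.4
|j16.5 + 2060| = √(16.5² + 2060²) = 2060
|L(j16.5)| = 298 × 16.52 / (23.33 × 365.4 × 2060) = 0.00028035
20 log₁₀(0.00028035) = -71.05 dB

-71.0 dB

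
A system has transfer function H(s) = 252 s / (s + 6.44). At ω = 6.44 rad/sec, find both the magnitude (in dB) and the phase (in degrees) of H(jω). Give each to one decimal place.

|H| = 45.0 dB, ∠H = 45.0°

|j6.44| = 6.44
|j6.44 + 6.44| = √(6.44² + 6.44²) = 9.108
|H(j6.44)| = 252 × 6.44 / 9.108 = 178.19
20 log₁₀(178.19) = 45.02 dB
∠(j6.44) = 90.00°
∠(j6.44 + 6.44) = arctan(6.44/6.44) = 45.00°
∠H(j6.44) = 90.00° − 45.00° = 45.00°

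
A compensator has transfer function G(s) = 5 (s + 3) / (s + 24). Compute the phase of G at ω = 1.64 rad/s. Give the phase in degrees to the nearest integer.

∠(j1.64 + 3) = arctan(1.64/3) = 28.66°
∠(j1.64 + 24) = arctan(1.64/24) = 3.91°
∠G(j1.64) = 28.66° − 3.91° = 24.75°

25°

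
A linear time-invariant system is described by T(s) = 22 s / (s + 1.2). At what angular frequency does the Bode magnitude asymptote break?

The single real pole at s = −1.2 gives a corner at ω = 1.2 rad/s.

1.2 rad/s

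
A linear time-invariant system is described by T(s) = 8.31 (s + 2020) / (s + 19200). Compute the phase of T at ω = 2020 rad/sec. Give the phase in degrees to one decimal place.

∠(j2020 + 2020) = arctan(2020/2020) = 45.00°
∠(j2020 + 19200) = arctan(2020/19200) = 6.01°
∠T(j2020) = 45.00° − 6.01° = 38.99°

39.0 deg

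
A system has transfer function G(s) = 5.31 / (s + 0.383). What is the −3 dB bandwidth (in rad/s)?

0.383 rad/s

For a single-pole low-pass, the −3 dB point is at the pole: ω = 0.383 rad/s.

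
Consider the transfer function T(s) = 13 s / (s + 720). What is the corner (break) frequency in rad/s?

720 rad/s

The single real pole at s = −720 gives a corner at ω = 720 rad/s.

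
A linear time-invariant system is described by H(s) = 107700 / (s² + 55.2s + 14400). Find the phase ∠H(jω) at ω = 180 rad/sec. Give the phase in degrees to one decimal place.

∠[(j180)² + 55.2(j180) + 14400] = ∠[-18000 + j9936] = 151.10°
∠H(j180) = −151.10° = -151.10°

-151.1°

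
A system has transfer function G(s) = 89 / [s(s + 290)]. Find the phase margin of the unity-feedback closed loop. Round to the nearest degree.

90 deg

Gain crossover: |G(jω)| = 1 at ω ≈ 0.307 rad/sec.
∠G(j0.307) = −90° − arctan(0.307/290) ≈ -90.06°
PM = 180° + (-90.06°) = 89.94°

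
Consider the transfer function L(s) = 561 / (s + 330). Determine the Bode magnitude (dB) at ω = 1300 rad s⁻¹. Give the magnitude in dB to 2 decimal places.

-7.57 dB

|j1300 + 330| = √(1300² + 330²) = 1341
|L(j1300)| = 561 / 1341 = 0.41827
20 log₁₀(0.41827) = -7.571 dB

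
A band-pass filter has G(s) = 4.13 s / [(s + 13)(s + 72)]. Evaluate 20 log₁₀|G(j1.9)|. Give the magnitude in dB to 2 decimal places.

-41.63 dB

|j1.9| = 1.9
|j1.9 + 13| = √(1.9² + 13²) = 13.14
|j1.9 + 72| = √(1.9² + 72²) = 72.03
|G(j1.9)| = 4.13 × 1.9 / (13.14 × 72.03) = 0.0082925
20 log₁₀(0.0082925) = -41.626 dB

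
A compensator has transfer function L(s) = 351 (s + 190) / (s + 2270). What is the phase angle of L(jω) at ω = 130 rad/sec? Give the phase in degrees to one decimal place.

∠(j130 + 190) = arctan(130/190) = 34.38°
∠(j130 + 2270) = arctan(130/2270) = 3.28°
∠L(j130) = 34.38° − 3.28° = 31.10°

31.1°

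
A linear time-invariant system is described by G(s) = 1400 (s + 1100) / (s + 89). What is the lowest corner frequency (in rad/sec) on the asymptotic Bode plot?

Break frequencies occur at each pole and zero magnitude: 89 rad/sec, 1100 rad/sec.
The lowest is 89 rad/sec.

89 rad/sec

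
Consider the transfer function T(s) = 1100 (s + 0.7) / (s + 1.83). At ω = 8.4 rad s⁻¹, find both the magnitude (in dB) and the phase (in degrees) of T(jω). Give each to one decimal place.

|T| = 60.7 dB, ∠T = 7.5 deg

|j8.4 + 0.7| = √(8.4² + 0.7²) = 8.429
|j8.4 + 1.83| = √(8.4² + 1.83²) = 8.597
|T(j8.4)| = 1100 × 8.429 / 8.597 = 1078.5
20 log₁₀(1078.5) = 60.66 dB
∠(j8.4 + 0.7) = arctan(8.4/0.7) = 85.24°
∠(j8.4 + 1.83) = arctan(8.4/1.83) = 77.71°
∠T(j8.4) = 85.24° − 77.71° = 7.53°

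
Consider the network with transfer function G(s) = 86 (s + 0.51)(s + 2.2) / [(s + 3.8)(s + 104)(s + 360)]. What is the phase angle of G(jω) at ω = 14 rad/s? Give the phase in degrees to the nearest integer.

∠(j14 + 0.51) = arctan(14/0.51) = 87.91°
∠(j14 + 2.2) = arctan(14/2.2) = 81.07°
∠(j14 + 3.8) = arctan(14/3.8) = 74.81°
∠(j14 + 104) = arctan(14/104) = 7.67°
∠(j14 + 360) = arctan(14/360) = 2.23°
∠G(j14) = 87.91° + 81.07° − (74.81° + 7.67° + 2.23°) = 84.28°

84°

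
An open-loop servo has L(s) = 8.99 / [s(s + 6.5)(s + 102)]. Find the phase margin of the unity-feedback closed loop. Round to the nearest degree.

90°

Gain crossover: |L(jω)| = 1 at ω ≈ 0.0136 rad/s.
∠L(j0.0136) = −90° − arctan(0.0136/6.5) − arctan(0.0136/102) ≈ -90.13°
PM = 180° + (-90.13°) = 89.87°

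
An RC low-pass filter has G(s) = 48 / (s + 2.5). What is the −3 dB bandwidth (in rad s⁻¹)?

2.5 rad s⁻¹

For a single-pole low-pass, the −3 dB point is at the pole: ω = 2.5 rad s⁻¹.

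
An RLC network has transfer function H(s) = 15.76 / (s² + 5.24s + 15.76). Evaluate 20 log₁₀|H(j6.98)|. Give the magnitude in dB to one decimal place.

|(j6.98)² + 5.24(j6.98) + 15.76| = |-32.96 + j36.575| = 49.24
|H(j6.98)| = 15.76 / 49.24 = 0.32009
20 log₁₀(0.32009) = -9.89 dB

-9.9 dB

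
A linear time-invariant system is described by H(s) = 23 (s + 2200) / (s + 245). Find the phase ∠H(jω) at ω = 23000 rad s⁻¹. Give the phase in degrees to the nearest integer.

-5°

∠(j23000 + 2200) = arctan(23000/2200) = 84.54°
∠(j23000 + 245) = arctan(23000/245) = 89.39°
∠H(j23000) = 84.54° − 89.39° = -4.85°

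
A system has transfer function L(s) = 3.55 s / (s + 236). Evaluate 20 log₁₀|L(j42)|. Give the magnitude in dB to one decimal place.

|j42| = 42
|j42 + 236| = √(42² + 236²) = 239.7
|L(j42)| = 3.55 × 42 / 239.7 = 0.62201
20 log₁₀(0.62201) = -4.12 dB

-4.1 dB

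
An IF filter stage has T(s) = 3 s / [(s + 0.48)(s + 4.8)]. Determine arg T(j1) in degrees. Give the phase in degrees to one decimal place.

13.9°

∠(j1) = 90.00°
∠(j1 + 0.48) = arctan(1/0.48) = 64.36°
∠(j1 + 4.8) = arctan(1/4.8) = 11.77°
∠T(j1) = 90.00° − (64.36° + 11.77°) = 13.87°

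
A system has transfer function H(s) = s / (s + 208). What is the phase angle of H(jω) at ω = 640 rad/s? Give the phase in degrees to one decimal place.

∠(j640) = 90.00°
∠(j640 + 208) = arctan(640/208) = 72.00°
∠H(j640) = 90.00° − 72.00° = 18.00°

18.0°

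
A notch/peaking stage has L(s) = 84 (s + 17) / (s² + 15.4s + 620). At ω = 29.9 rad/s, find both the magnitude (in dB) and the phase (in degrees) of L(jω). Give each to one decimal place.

|L| = 14.6 dB, ∠L = -60.4°

|j29.9 + 17| = √(29.9² + 17²) = 34.39
|(j29.9)² + 15.4(j29.9) + 620| = |-274.01 + j460.46| = 535.8
|L(j29.9)| = 84 × 34.39 / 535.8 = 5.392
20 log₁₀(5.392) = 14.64 dB
∠(j29.9 + 17) = arctan(29.9/17) = 60.38°
∠[(j29.9)² + 15.4(j29.9) + 620] = ∠[-274.01 + j460.46] = 120.76°
∠L(j29.9) = 60.38° − 120.76° = -60.38°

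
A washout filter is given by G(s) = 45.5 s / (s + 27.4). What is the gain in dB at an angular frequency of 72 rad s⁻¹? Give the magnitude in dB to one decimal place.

|j72| = 72
|j72 + 27.4| = √(72² + 27.4²) = 77.04
|G(j72)| = 45.5 × 72 / 77.04 = 42.525
20 log₁₀(42.525) = 32.57 dB

32.6 dB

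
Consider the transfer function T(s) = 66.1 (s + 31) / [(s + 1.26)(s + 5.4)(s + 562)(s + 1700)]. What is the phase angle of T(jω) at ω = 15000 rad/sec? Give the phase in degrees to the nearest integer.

-261 deg

∠(j15000 + 31) = arctan(15000/31) = 89.88°
∠(j15000 + 1.26) = arctan(15000/1.26) = 90.00°
∠(j15000 + 5.4) = arctan(15000/5.4) = 89.98°
∠(j15000 + 562) = arctan(15000/562) = 87.85°
∠(j15000 + 1700) = arctan(15000/1700) = 83.53°
∠T(j15000) = 89.88° − (90.00° + 89.98° + 87.85° + 83.53°) = -261.48°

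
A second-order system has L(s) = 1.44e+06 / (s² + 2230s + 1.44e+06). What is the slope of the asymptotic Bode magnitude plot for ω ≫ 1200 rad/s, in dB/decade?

-40 dB/decade

With 0 zeros and 2 poles, the high-frequency asymptotic slope is 20 × (0 − 2) = -40 dB/decade.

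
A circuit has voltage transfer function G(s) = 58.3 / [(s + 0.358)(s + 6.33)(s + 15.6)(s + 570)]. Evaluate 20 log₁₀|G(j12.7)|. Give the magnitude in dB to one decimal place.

|j12.7 + 0.358| = √(12.7² + 0.358²) = 12.71
|j12.7 + 6.33| = √(12.7² + 6.33²) = 14.19
|j12.7 + 15.6| = √(12.7² + 15.6²) = 20.12
|j12.7 + 570| = √(12.7² + 570²) = 570.1
|G(j12.7)| = 58.3 / (12.71 × 14.19 × 20.12 × 570.1) = 2.8196e-05
20 log₁₀(2.8196e-05) = -91.00 dB

-91.0 dB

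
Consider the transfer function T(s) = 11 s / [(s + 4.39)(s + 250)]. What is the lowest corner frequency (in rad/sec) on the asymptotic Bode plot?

4.39 rad/sec

Break frequencies occur at each pole and zero magnitude: 4.39 rad/sec, 250 rad/sec.
The lowest is 4.39 rad/sec.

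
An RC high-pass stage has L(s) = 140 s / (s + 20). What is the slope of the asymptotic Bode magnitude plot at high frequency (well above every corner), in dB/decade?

With 1 zero and 1 pole, the high-frequency asymptotic slope is 20 × (1 − 1) = 0 dB/decade.

0 dB/decade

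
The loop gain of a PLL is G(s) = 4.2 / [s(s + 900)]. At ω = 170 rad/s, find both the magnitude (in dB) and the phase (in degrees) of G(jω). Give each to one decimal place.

|G| = -91.4 dB, ∠G = -100.7°

|j170 + 900| = √(170² + 900²) = 915.9
|j170| = 170
|G(j170)| = 4.2 / (915.9 × 170) = 2.6974e-05
20 log₁₀(2.6974e-05) = -91.38 dB
∠(j170 + 900) = arctan(170/900) = 10.70°
∠(j170) = 90.00°
∠G(j170) = − (10.70° + 90.00°) = -100.70°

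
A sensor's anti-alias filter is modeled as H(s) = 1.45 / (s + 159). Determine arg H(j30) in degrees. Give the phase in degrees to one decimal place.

-10.7°

∠(j30 + 159) = arctan(30/159) = 10.68°
∠H(j30) = −10.68° = -10.68°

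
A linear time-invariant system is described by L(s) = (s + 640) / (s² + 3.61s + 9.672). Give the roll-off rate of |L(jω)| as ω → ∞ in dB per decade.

With 1 zero and 2 poles, the high-frequency asymptotic slope is 20 × (1 − 2) = -20 dB/decade.

-20 dB/decade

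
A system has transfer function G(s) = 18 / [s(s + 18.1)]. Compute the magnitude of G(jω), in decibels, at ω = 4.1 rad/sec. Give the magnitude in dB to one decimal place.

|j4.1 + 18.1| = √(4.1² + 18.1²) = 18.56
|j4.1| = 4.1
|G(j4.1)| = 18 / (18.56 × 4.1) = 0.23656
20 log₁₀(0.23656) = -12.52 dB

-12.5 dB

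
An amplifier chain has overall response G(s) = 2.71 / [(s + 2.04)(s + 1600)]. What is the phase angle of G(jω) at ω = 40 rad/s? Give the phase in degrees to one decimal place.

∠(j40 + 2.04) = arctan(40/2.04) = 87.08°
∠(j40 + 1600) = arctan(40/1600) = 1.43°
∠G(j40) = − (87.08° + 1.43°) = -88.51°

-88.5 deg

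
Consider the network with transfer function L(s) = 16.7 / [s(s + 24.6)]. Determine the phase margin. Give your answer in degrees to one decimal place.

88.4°

Gain crossover: |L(jω)| = 1 at ω ≈ 0.679 rad/s.
∠L(j0.679) = −90° − arctan(0.679/24.6) ≈ -91.58°
PM = 180° + (-91.58°) = 88.42°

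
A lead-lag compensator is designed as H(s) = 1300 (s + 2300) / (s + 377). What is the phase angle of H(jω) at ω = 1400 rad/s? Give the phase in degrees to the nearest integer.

∠(j1400 + 2300) = arctan(1400/2300) = 31.33°
∠(j1400 + 377) = arctan(1400/377) = 74.93°
∠H(j1400) = 31.33° − 74.93° = -43.60°

-44°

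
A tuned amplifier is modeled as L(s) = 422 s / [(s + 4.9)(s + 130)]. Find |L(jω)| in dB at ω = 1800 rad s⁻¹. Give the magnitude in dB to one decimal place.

-12.6 dB

|j1800| = 1800
|j1800 + 4.9| = √(1800² + 4.9²) = 1800
|j1800 + 130| = √(1800² + 130²) = 1805
|L(j1800)| = 422 × 1800 / (1800 × 1805) = 0.23383
20 log₁₀(0.23383) = -12.62 dB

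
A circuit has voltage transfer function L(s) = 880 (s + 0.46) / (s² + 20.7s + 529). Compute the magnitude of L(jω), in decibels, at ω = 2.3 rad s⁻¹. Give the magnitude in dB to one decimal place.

11.9 dB

|j2.3 + 0.46| = √(2.3² + 0.46²) = 2.346
|(j2.3)² + 20.7(j2.3) + 529| = |523.71 + j47.61| = 525.9
|L(j2.3)| = 880 × 2.346 / 525.9 = 3.9251
20 log₁₀(3.9251) = 11.88 dB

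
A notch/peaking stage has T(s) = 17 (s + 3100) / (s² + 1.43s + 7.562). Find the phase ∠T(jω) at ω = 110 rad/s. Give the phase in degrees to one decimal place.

∠(j110 + 3100) = arctan(110/3100) = 2.03°
∠[(j110)² + 1.43(j110) + 7.562] = ∠[-12092 + j157.3] = 179.25°
∠T(j110) = 2.03° − 179.25° = -177.22°

-177.2 deg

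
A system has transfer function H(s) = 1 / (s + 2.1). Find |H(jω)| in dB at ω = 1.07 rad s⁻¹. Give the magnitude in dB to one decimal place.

|j1.07 + 2.1| = √(1.07² + 2.1²) = 2.357
|H(j1.07)| = 1 / 2.357 = 0.42429
20 log₁₀(0.42429) = -7.45 dB

-7.4 dB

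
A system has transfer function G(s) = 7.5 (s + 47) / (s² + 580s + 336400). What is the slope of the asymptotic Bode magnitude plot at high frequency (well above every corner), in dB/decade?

With 1 zero and 2 poles, the high-frequency asymptotic slope is 20 × (1 − 2) = -20 dB/decade.

-20 dB/decade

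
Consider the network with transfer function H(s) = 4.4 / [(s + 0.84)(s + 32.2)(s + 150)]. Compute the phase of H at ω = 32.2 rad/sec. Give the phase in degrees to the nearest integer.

∠(j32.2 + 0.84) = arctan(32.2/0.84) = 88.51°
∠(j32.2 + 32.2) = arctan(32.2/32.2) = 45.00°
∠(j32.2 + 150) = arctan(32.2/150) = 12.12°
∠H(j32.2) = − (88.51° + 45.00° + 12.12°) = -145.62°

-146°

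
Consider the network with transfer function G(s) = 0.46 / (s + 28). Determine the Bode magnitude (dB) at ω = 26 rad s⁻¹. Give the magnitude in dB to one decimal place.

-38.4 dB

|j26 + 28| = √(26² + 28²) = 38.21
|G(j26)| = 0.46 / 38.21 = 0.012039
20 log₁₀(0.012039) = -38.39 dB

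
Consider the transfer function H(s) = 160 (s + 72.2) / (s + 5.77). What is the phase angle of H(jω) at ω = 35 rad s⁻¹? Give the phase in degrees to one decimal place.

∠(j35 + 72.2) = arctan(35/72.2) = 25.86°
∠(j35 + 5.77) = arctan(35/5.77) = 80.64°
∠H(j35) = 25.86° − 80.64° = -54.78°

-54.8°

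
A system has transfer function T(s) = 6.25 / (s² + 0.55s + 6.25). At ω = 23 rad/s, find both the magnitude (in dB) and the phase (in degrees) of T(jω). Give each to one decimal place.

|(j23)² + 0.55(j23) + 6.25| = |-522.75 + j12.65| = 522.9
|T(j23)| = 6.25 / 522.9 = 0.011953
20 log₁₀(0.011953) = -38.45 dB
∠[(j23)² + 0.55(j23) + 6.25] = ∠[-522.75 + j12.65] = 178.61°
∠T(j23) = −178.61° = -178.61°

|T| = -38.5 dB, ∠T = -178.6°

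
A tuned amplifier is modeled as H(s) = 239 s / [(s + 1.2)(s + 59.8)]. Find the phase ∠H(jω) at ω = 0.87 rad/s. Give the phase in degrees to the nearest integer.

∠(j0.87) = 90.00°
∠(j0.87 + 1.2) = arctan(0.87/1.2) = 35.94°
∠(j0.87 + 59.8) = arctan(0.87/59.8) = 0.83°
∠H(j0.87) = 90.00° − (35.94° + 0.83°) = 53.22°

53°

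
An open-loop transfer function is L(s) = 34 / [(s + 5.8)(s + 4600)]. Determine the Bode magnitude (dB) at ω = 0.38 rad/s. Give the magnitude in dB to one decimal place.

|j0.38 + 5.8| = √(0.38² + 5.8²) = 5.812
|j0.38 + 4600| = √(0.38² + 4600²) = 4600
|L(j0.38)| = 34 / (5.812 × 4600) = 0.0012716
20 log₁₀(0.0012716) = -57.91 dB

-57.9 dB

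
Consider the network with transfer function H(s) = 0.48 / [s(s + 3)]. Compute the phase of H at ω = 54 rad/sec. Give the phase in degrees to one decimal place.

∠(j54 + 3) = arctan(54/3) = 86.82°
∠(j54) = 90.00°
∠H(j54) = − (86.82° + 90.00°) = -176.82°

-176.8°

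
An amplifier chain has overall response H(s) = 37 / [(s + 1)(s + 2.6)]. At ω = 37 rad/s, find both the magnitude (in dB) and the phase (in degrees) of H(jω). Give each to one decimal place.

|j37 + 1| = √(37² + 1²) = 37.01
|j37 + 2.6| = √(37² + 2.6²) = 37.09
|H(j37)| = 37 / (37.01 × 37.09) = 0.026951
20 log₁₀(0.026951) = -31.39 dB
∠(j37 + 1) = arctan(37/1) = 88.45°
∠(j37 + 2.6) = arctan(37/2.6) = 85.98°
∠H(j37) = − (88.45° + 85.98°) = -174.43°

|H| = -31.4 dB, ∠H = -174.4°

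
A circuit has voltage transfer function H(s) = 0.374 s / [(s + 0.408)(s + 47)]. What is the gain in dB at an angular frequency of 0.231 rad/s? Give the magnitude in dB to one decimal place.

|j0.231| = 0.231
|j0.231 + 0.408| = √(0.231² + 0.408²) = 0.4689
|j0.231 + 47| = √(0.231² + 47²) = 47
|H(j0.231)| = 0.374 × 0.231 / (0.4689 × 47) = 0.0039205
20 log₁₀(0.0039205) = -48.13 dB

-48.1 dB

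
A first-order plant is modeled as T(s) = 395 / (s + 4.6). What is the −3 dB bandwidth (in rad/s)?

For a single-pole low-pass, the −3 dB point is at the pole: ω = 4.6 rad/s.

4.6 rad/s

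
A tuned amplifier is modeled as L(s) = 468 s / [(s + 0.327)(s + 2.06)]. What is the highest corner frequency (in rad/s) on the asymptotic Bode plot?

2.06 rad/s

Break frequencies occur at each pole and zero magnitude: 0.327 rad/s, 2.06 rad/s.
The highest is 2.06 rad/s.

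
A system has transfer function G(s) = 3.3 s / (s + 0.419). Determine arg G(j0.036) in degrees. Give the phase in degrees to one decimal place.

85.1°

∠(j0.036) = 90.00°
∠(j0.036 + 0.419) = arctan(0.036/0.419) = 4.91°
∠G(j0.036) = 90.00° − 4.91° = 85.09°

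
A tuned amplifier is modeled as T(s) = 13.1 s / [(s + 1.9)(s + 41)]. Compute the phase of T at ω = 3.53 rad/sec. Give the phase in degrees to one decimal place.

∠(j3.53) = 90.00°
∠(j3.53 + 1.9) = arctan(3.53/1.9) = 61.71°
∠(j3.53 + 41) = arctan(3.53/41) = 4.92°
∠T(j3.53) = 90.00° − (61.71° + 4.92°) = 23.37°

23.4°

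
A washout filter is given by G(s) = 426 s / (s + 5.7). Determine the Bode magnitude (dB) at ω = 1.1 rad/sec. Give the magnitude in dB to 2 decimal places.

38.14 dB

|j1.1| = 1.1
|j1.1 + 5.7| = √(1.1² + 5.7²) = 5.805
|G(j1.1)| = 426 × 1.1 / 5.805 = 80.721
20 log₁₀(80.721) = 38.140 dB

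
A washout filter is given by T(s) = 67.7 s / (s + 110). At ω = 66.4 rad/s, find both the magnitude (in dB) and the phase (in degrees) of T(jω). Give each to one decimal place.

|T| = 30.9 dB, ∠T = 58.9°

|j66.4| = 66.4
|j66.4 + 110| = √(66.4² + 110²) = 128.5
|T(j66.4)| = 67.7 × 66.4 / 128.5 = 34.986
20 log₁₀(34.986) = 30.88 dB
∠(j66.4) = 90.00°
∠(j66.4 + 110) = arctan(66.4/110) = 31.12°
∠T(j66.4) = 90.00° − 31.12° = 58.88°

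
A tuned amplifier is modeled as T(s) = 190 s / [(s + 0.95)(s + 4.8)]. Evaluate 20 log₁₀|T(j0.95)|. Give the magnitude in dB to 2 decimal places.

|j0.95| = 0.95
|j0.95 + 0.95| = √(0.95² + 0.95²) = 1.344
|j0.95 + 4.8| = √(0.95² + 4.8²) = 4.893
|T(j0.95)| = 190 × 0.95 / (1.344 × 4.893) = 27.457
20 log₁₀(27.457) = 28.773 dB

28.77 dB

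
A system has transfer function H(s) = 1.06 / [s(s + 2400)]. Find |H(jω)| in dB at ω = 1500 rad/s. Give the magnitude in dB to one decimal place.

-132.1 dB

|j1500 + 2400| = √(1500² + 2400²) = 2830
|j1500| = 1500
|H(j1500)| = 1.06 / (2830 × 1500) = 2.4969e-07
20 log₁₀(2.4969e-07) = -132.05 dB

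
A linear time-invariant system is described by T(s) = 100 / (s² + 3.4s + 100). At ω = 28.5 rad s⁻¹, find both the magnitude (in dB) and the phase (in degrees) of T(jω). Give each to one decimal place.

|T| = -17.1 dB, ∠T = -172.3 deg

|(j28.5)² + 3.4(j28.5) + 100| = |-712.25 + j96.9| = 718.8
|T(j28.5)| = 100 / 718.8 = 0.13912
20 log₁₀(0.13912) = -17.13 dB
∠[(j28.5)² + 3.4(j28.5) + 100] = ∠[-712.25 + j96.9] = 172.25°
∠T(j28.5) = −172.25° = -172.25°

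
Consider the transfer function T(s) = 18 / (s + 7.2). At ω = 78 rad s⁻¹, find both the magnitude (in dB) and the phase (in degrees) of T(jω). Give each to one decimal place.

|T| = -12.8 dB, ∠T = -84.7°

|j78 + 7.2| = √(78² + 7.2²) = 78.33
|T(j78)| = 18 / 78.33 = 0.22979
20 log₁₀(0.22979) = -12.77 dB
∠(j78 + 7.2) = arctan(78/7.2) = 84.73°
∠T(j78) = −84.73° = -84.73°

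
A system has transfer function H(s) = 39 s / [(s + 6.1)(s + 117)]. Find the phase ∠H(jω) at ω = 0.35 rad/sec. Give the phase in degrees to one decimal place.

∠(j0.35) = 90.00°
∠(j0.35 + 6.1) = arctan(0.35/6.1) = 3.28°
∠(j0.35 + 117) = arctan(0.35/117) = 0.17°
∠H(j0.35) = 90.00° − (3.28° + 0.17°) = 86.54°

86.5°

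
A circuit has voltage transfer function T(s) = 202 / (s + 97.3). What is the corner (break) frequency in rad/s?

97.3 rad/s

The single real pole at s = −97.3 gives a corner at ω = 97.3 rad/s.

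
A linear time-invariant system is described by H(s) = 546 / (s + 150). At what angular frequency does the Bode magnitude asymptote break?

150 rad/s

The single real pole at s = −150 gives a corner at ω = 150 rad/s.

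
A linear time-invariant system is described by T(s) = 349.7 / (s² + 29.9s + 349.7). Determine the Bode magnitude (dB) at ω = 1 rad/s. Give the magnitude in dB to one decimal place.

|(j1)² + 29.9(j1) + 349.7| = |348.7 + j29.9| = 350
|T(j1)| = 349.7 / 350 = 0.9992
20 log₁₀(0.9992) = -0.01 dB

-0.0 dB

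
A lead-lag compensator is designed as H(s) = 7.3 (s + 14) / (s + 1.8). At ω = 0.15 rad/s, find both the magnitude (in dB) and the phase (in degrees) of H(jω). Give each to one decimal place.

|j0.15 + 14| = √(0.15² + 14²) = 14
|j0.15 + 1.8| = √(0.15² + 1.8²) = 1.806
|H(j0.15)| = 7.3 × 14 / 1.806 = 56.585
20 log₁₀(56.585) = 35.05 dB
∠(j0.15 + 14) = arctan(0.15/14) = 0.61°
∠(j0.15 + 1.8) = arctan(0.15/1.8) = 4.76°
∠H(j0.15) = 0.61° − 4.76° = -4.15°

|H| = 35.1 dB, ∠H = -4.1°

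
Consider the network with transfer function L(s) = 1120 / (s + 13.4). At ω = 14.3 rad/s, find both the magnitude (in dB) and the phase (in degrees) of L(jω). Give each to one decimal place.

|j14.3 + 13.4| = √(14.3² + 13.4²) = 19.6
|L(j14.3)| = 1120 / 19.6 = 57.151
20 log₁₀(57.151) = 35.14 dB
∠(j14.3 + 13.4) = arctan(14.3/13.4) = 46.86°
∠L(j14.3) = −46.86° = -46.86°

|L| = 35.1 dB, ∠L = -46.9°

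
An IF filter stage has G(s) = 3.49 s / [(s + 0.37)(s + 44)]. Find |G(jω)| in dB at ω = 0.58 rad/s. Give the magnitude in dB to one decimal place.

-23.5 dB

|j0.58| = 0.58
|j0.58 + 0.37| = √(0.58² + 0.37²) = 0.688
|j0.58 + 44| = √(0.58² + 44²) = 44
|G(j0.58)| = 3.49 × 0.58 / (0.688 × 44) = 0.066864
20 log₁₀(0.066864) = -23.50 dB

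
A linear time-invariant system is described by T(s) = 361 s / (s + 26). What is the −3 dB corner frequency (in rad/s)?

For a single-pole high-pass, the −3 dB point is at the pole: ω = 26 rad/s.

26 rad/s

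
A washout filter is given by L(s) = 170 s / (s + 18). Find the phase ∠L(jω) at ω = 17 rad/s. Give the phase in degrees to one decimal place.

46.6 deg

∠(j17) = 90.00°
∠(j17 + 18) = arctan(17/18) = 43.36°
∠L(j17) = 90.00° − 43.36° = 46.64°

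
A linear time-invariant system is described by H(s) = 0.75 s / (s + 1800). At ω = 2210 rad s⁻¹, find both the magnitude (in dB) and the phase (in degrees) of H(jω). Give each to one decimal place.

|j2210| = 2210
|j2210 + 1800| = √(2210² + 1800²) = 2850
|H(j2210)| = 0.75 × 2210 / 2850 = 0.58152
20 log₁₀(0.58152) = -4.71 dB
∠(j2210) = 90.00°
∠(j2210 + 1800) = arctan(2210/1800) = 50.84°
∠H(j2210) = 90.00° − 50.84° = 39.16°

|H| = -4.7 dB, ∠H = 39.2°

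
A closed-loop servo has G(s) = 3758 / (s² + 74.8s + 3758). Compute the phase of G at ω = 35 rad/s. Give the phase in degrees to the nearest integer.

-46 deg

∠[(j35)² + 74.8(j35) + 3758] = ∠[2533 + j2618] = 45.95°
∠G(j35) = −45.95° = -45.95°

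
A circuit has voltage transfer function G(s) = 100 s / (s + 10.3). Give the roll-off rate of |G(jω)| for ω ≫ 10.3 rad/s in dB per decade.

0 dB/decade

With 1 zero and 1 pole, the high-frequency asymptotic slope is 20 × (1 − 1) = 0 dB/decade.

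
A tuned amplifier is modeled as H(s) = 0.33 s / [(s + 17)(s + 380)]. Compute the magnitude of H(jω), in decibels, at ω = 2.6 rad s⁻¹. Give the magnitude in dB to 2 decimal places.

|j2.6| = 2.6
|j2.6 + 17| = √(2.6² + 17²) = 17.2
|j2.6 + 380| = √(2.6² + 380²) = 380
|H(j2.6)| = 0.33 × 2.6 / (17.2 × 380) = 0.00013129
20 log₁₀(0.00013129) = -77.636 dB

-77.64 dB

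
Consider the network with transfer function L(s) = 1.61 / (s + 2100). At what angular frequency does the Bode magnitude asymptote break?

The single real pole at s = −2100 gives a corner at ω = 2100 rad/sec.

2100 rad/sec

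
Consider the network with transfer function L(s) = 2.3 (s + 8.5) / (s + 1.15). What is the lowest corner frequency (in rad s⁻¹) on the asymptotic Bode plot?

1.15 rad s⁻¹

Break frequencies occur at each pole and zero magnitude: 1.15 rad s⁻¹, 8.5 rad s⁻¹.
The lowest is 1.15 rad s⁻¹.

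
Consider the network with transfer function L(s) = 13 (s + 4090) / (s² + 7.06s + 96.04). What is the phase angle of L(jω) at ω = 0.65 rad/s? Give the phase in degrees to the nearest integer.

∠(j0.65 + 4090) = arctan(0.65/4090) = 0.01°
∠[(j0.65)² + 7.06(j0.65) + 96.04] = ∠[95.618 + j4.589] = 2.75°
∠L(j0.65) = 0.01° − 2.75° = -2.74°

-3 deg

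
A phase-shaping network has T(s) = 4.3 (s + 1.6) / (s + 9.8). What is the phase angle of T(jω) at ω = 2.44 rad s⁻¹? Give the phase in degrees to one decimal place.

∠(j2.44 + 1.6) = arctan(2.44/1.6) = 56.75°
∠(j2.44 + 9.8) = arctan(2.44/9.8) = 13.98°
∠T(j2.44) = 56.75° − 13.98° = 42.76°

42.8°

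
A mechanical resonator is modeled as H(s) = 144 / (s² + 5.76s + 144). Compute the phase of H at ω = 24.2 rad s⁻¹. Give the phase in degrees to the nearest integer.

∠[(j24.2)² + 5.76(j24.2) + 144] = ∠[-441.64 + j139.39] = 162.48°
∠H(j24.2) = −162.48° = -162.48°

-162°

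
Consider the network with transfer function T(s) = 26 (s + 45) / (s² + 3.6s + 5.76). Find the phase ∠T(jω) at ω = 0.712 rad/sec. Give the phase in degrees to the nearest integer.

-25 deg

∠(j0.712 + 45) = arctan(0.712/45) = 0.91°
∠[(j0.712)² + 3.6(j0.712) + 5.76] = ∠[5.2531 + j2.5632] = 26.01°
∠T(j0.712) = 0.91° − 26.01° = -25.10°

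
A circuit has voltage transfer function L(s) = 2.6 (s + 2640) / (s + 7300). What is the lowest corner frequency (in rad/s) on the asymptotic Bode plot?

2640 rad/s

Break frequencies occur at each pole and zero magnitude: 2640 rad/s, 7300 rad/s.
The lowest is 2640 rad/s.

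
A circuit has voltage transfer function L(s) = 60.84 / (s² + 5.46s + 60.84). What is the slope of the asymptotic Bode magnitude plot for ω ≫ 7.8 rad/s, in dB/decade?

With 0 zeros and 2 poles, the high-frequency asymptotic slope is 20 × (0 − 2) = -40 dB/decade.

-40 dB/decade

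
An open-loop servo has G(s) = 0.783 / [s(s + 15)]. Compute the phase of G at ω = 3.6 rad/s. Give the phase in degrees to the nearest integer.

∠(j3.6 + 15) = arctan(3.6/15) = 13.50°
∠(j3.6) = 90.00°
∠G(j3.6) = − (13.50° + 90.00°) = -103.50°

-103 deg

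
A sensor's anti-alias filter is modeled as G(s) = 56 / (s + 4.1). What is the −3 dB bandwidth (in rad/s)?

4.1 rad/s

For a single-pole low-pass, the −3 dB point is at the pole: ω = 4.1 rad/s.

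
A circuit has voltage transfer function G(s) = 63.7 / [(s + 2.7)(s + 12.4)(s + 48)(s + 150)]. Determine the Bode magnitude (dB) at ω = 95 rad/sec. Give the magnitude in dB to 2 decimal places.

|j95 + 2.7| = √(95² + 2.7²) = 95.04
|j95 + 12.4| = √(95² + 12.4²) = 95.81
|j95 + 48| = √(95² + 48²) = 106.4
|j95 + 150| = √(95² + 150²) = 177.6
|G(j95)| = 63.7 / (95.04 × 95.81 × 106.4 × 177.6) = 3.7019e-07
20 log₁₀(3.7019e-07) = -128.631 dB

-128.63 dB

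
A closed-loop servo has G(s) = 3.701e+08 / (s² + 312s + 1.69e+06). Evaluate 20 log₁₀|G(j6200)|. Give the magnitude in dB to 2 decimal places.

|(j6200)² + 312(j6200) + 1.69e+06| = |-3.675e+07 + j1.9344e+06| = 3.68e+07
|G(j6200)| = 3.701e+08 / 3.68e+07 = 10.057
20 log₁₀(10.057) = 20.049 dB

20.05 dB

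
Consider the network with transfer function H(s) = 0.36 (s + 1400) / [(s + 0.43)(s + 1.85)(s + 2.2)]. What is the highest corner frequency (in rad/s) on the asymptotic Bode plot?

Break frequencies occur at each pole and zero magnitude: 0.43 rad/s, 1.85 rad/s, 2.2 rad/s, 1400 rad/s.
The highest is 1400 rad/s.

1400 rad/s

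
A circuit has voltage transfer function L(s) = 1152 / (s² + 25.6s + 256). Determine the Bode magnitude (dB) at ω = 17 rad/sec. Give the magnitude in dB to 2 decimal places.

|(j17)² + 25.6(j17) + 256| = |-33 + j435.2| = 436.4
|L(j17)| = 1152 / 436.4 = 2.6395
20 log₁₀(2.6395) = 8.430 dB

8.43 dB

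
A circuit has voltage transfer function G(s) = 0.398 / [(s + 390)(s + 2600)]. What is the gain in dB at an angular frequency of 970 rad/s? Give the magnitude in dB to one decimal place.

-137.3 dB

|j970 + 390| = √(970² + 390²) = 1045
|j970 + 2600| = √(970² + 2600²) = 2775
|G(j970)| = 0.398 / (1045 × 2775) = 1.3718e-07
20 log₁₀(1.3718e-07) = -137.25 dB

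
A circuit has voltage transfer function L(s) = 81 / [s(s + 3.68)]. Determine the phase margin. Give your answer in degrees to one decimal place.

23.1°

Gain crossover: |L(jω)| = 1 at ω ≈ 8.63 rad/s.
∠L(j8.63) = −90° − arctan(8.63/3.68) ≈ -156.91°
PM = 180° + (-156.91°) = 23.09°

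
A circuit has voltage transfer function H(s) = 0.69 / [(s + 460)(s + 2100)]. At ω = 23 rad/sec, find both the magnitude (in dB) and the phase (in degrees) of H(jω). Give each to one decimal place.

|H| = -122.9 dB, ∠H = -3.5°

|j23 + 460| = √(23² + 460²) = 460.6
|j23 + 2100| = √(23² + 2100²) = 2100
|H(j23)| = 0.69 / (460.6 × 2100) = 7.1335e-07
20 log₁₀(7.1335e-07) = -122.93 dB
∠(j23 + 460) = arctan(23/460) = 2.86°
∠(j23 + 2100) = arctan(23/2100) = 0.63°
∠H(j23) = − (2.86° + 0.63°) = -3.49°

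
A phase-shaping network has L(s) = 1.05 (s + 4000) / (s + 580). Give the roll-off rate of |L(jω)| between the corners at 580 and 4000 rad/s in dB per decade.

-20 dB/decade

In this band the factors already past their corner are: pole at 580; net slope = -20 dB/decade.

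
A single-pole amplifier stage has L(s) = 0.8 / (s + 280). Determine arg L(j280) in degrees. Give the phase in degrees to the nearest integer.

-45°

∠(j280 + 280) = arctan(280/280) = 45.00°
∠L(j280) = −45.00° = -45.00°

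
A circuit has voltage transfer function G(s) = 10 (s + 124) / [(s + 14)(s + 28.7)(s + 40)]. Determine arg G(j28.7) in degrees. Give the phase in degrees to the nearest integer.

-132°

∠(j28.7 + 124) = arctan(28.7/124) = 13.03°
∠(j28.7 + 14) = arctan(28.7/14) = 64.00°
∠(j28.7 + 28.7) = arctan(28.7/28.7) = 45.00°
∠(j28.7 + 40) = arctan(28.7/40) = 35.66°
∠G(j28.7) = 13.03° − (64.00° + 45.00° + 35.66°) = -131.62°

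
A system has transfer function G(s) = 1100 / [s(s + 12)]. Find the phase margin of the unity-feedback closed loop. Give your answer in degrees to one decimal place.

Gain crossover: |G(jω)| = 1 at ω ≈ 32.1 rad s⁻¹.
∠G(j32.1) = −90° − arctan(32.1/12) ≈ -159.50°
PM = 180° + (-159.50°) = 20.50°

20.5°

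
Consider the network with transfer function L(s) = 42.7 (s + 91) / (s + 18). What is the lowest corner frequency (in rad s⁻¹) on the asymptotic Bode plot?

Break frequencies occur at each pole and zero magnitude: 18 rad s⁻¹, 91 rad s⁻¹.
The lowest is 18 rad s⁻¹.

18 rad s⁻¹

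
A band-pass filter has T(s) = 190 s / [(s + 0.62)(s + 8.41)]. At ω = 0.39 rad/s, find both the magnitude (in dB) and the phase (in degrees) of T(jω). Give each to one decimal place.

|j0.39| = 0.39
|j0.39 + 0.62| = √(0.39² + 0.62²) = 0.7325
|j0.39 + 8.41| = √(0.39² + 8.41²) = 8.419
|T(j0.39)| = 190 × 0.39 / (0.7325 × 8.419) = 12.016
20 log₁₀(12.016) = 21.60 dB
∠(j0.39) = 90.00°
∠(j0.39 + 0.62) = arctan(0.39/0.62) = 32.17°
∠(j0.39 + 8.41) = arctan(0.39/8.41) = 2.66°
∠T(j0.39) = 90.00° − (32.17° + 2.66°) = 55.17°

|T| = 21.6 dB, ∠T = 55.2°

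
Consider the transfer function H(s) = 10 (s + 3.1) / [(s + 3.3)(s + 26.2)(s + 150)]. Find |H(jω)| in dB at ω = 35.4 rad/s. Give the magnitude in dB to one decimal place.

-56.6 dB

|j35.4 + 3.1| = √(35.4² + 3.1²) = 35.54
|j35.4 + 3.3| = √(35.4² + 3.3²) = 35.55
|j35.4 + 26.2| = √(35.4² + 26.2²) = 44.04
|j35.4 + 150| = √(35.4² + 150²) = 154.1
|H(j35.4)| = 10 × 35.54 / (35.55 × 44.04 × 154.1) = 0.0014725
20 log₁₀(0.0014725) = -56.64 dB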